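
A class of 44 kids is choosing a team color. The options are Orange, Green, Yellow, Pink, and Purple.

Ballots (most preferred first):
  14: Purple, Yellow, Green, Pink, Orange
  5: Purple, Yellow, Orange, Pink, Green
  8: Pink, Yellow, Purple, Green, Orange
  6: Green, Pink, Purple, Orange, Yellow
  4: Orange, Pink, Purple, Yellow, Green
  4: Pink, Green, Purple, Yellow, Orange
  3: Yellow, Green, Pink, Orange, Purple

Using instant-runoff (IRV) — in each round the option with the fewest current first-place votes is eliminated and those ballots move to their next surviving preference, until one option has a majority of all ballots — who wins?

Pink

Round 1: Orange 4, Green 6, Yellow 3, Pink 12, Purple 19. Yellow eliminated.
Round 2: Orange 4, Green 9, Pink 12, Purple 19. Orange eliminated.
Round 3: Green 9, Pink 16, Purple 19. Green eliminated.
Round 4: Pink 25, Purple 19. Pink has a majority (≥23).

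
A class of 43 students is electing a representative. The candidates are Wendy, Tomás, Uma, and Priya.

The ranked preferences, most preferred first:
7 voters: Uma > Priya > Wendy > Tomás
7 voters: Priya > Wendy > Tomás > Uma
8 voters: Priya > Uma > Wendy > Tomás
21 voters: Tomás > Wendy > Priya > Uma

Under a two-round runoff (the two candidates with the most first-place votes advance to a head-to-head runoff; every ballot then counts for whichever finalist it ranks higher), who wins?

Round 1 first-place votes: Wendy 0, Tomás 21, Uma 7, Priya 15. Tomás and Priya advance.
Runoff: Tomás is ranked above Priya on 21 ballots, Priya above Tomás on 22.

Priya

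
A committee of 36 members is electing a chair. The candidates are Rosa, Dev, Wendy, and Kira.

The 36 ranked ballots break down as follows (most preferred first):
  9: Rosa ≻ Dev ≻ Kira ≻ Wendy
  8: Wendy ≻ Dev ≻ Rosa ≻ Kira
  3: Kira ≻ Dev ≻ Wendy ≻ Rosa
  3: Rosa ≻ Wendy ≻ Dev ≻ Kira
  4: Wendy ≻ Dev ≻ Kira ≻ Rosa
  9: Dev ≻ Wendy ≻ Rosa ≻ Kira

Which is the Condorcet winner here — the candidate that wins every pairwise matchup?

Dev vs Rosa: 24–12
Dev vs Wendy: 21–15
Dev vs Kira: 33–3
Dev beats every other candidate.

Dev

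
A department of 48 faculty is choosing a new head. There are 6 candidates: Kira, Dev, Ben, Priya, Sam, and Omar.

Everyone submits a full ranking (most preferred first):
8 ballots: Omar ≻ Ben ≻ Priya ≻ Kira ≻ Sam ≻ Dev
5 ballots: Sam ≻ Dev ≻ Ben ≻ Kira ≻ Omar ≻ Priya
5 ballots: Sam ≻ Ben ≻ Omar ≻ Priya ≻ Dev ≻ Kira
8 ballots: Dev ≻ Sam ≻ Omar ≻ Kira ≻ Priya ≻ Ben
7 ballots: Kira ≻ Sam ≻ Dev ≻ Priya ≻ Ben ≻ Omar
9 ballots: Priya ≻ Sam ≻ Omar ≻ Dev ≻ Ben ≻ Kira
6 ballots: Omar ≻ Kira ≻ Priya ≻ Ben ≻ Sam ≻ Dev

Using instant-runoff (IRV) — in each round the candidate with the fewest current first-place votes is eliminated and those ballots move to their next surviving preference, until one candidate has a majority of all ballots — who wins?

Round 1: Kira 7, Dev 8, Ben 0, Priya 9, Sam 10, Omar 14. Ben eliminated.
Round 2: Kira 7, Dev 8, Priya 9, Sam 10, Omar 14. Kira eliminated.
Round 3: Dev 8, Priya 9, Sam 17, Omar 14. Dev eliminated.
Round 4: Priya 9, Sam 25, Omar 14. Sam has a majority (≥25).

Sam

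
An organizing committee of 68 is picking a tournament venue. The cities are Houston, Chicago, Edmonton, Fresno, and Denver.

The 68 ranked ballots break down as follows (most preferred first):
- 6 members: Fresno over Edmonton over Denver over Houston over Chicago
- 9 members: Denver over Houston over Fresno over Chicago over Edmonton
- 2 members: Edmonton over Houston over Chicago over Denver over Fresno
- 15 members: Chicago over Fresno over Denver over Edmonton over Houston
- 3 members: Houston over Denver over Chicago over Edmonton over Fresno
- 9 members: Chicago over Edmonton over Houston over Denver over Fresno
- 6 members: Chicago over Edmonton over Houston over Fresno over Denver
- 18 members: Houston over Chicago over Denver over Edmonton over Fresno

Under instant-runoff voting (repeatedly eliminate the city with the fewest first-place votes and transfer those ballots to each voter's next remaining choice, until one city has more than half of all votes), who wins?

Round 1: Houston 21, Chicago 30, Edmonton 2, Fresno 6, Denver 9. Edmonton eliminated.
Round 2: Houston 23, Chicago 30, Fresno 6, Denver 9. Fresno eliminated.
Round 3: Houston 23, Chicago 30, Denver 15. Denver eliminated.
Round 4: Houston 38, Chicago 30. Houston has a majority (≥35).

Houston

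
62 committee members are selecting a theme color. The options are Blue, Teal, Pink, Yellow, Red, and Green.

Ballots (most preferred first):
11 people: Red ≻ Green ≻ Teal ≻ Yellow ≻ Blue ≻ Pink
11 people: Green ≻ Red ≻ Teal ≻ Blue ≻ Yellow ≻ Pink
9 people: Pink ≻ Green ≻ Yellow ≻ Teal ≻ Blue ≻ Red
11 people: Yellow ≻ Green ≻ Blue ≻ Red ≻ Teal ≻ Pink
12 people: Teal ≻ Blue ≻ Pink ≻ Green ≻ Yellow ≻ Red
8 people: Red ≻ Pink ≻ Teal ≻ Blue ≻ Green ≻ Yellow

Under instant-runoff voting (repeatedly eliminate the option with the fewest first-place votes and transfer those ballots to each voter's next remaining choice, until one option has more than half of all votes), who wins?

Round 1: Blue 0, Teal 12, Pink 9, Yellow 11, Red 19, Green 11. Blue eliminated.
Round 2: Teal 12, Pink 9, Yellow 11, Red 19, Green 11. Pink eliminated.
Round 3: Teal 12, Yellow 11, Red 19, Green 20. Yellow eliminated.
Round 4: Teal 12, Red 19, Green 31. Teal eliminated.
Round 5: Red 19, Green 43. Green has a majority (≥32).

Green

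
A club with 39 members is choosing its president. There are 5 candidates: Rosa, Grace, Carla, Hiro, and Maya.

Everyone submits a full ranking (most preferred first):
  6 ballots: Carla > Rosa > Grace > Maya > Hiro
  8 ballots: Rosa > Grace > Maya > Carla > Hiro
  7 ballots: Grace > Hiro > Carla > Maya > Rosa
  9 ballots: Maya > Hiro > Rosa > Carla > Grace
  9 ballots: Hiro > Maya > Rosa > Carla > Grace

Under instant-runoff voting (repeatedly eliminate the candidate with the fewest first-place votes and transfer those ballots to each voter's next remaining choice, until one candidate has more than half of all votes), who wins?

Hiro

Round 1: Rosa 8, Grace 7, Carla 6, Hiro 9, Maya 9. Carla eliminated.
Round 2: Rosa 14, Grace 7, Hiro 9, Maya 9. Grace eliminated.
Round 3: Rosa 14, Hiro 16, Maya 9. Maya eliminated.
Round 4: Rosa 14, Hiro 25. Hiro has a majority (≥20).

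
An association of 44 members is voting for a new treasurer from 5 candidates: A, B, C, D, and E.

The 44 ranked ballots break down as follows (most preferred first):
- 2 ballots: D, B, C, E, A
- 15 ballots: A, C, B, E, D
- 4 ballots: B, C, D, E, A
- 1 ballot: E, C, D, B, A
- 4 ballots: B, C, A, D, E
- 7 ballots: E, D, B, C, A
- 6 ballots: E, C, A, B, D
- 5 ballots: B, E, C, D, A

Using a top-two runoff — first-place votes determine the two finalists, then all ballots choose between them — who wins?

Round 1 first-place votes: A 15, B 13, C 0, D 2, E 14. A and E advance.
Runoff: A is ranked above E on 19 ballots, E above A on 25.

E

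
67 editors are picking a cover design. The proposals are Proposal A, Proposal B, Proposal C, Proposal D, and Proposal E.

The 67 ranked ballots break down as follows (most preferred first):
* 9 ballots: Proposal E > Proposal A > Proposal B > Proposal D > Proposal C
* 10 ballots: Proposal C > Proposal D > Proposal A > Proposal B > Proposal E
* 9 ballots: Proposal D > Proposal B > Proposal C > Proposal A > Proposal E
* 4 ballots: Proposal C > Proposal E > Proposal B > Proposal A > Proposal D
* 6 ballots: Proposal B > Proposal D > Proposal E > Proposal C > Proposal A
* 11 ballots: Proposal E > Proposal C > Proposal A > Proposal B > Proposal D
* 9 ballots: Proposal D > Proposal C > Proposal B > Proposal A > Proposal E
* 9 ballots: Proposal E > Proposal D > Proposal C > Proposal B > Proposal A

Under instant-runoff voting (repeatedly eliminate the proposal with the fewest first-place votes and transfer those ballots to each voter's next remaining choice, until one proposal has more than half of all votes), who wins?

Proposal D

Round 1: Proposal A 0, Proposal B 6, Proposal C 14, Proposal D 18, Proposal E 29. Proposal A eliminated.
Round 2: Proposal B 6, Proposal C 14, Proposal D 18, Proposal E 29. Proposal B eliminated.
Round 3: Proposal C 14, Proposal D 24, Proposal E 29. Proposal C eliminated.
Round 4: Proposal D 34, Proposal E 33. Proposal D has a majority (≥34).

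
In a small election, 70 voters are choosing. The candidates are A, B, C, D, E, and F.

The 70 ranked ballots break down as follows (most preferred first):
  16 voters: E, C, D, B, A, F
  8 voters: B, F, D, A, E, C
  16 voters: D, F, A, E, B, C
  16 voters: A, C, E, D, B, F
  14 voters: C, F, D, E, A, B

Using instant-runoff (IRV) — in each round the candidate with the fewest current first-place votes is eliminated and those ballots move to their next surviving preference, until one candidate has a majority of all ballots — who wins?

Round 1: A 16, B 8, C 14, D 16, E 16, F 0. F eliminated.
Round 2: A 16, B 8, C 14, D 16, E 16. B eliminated.
Round 3: A 16, C 14, D 24, E 16. C eliminated.
Round 4: A 16, D 38, E 16. D has a majority (≥36).

D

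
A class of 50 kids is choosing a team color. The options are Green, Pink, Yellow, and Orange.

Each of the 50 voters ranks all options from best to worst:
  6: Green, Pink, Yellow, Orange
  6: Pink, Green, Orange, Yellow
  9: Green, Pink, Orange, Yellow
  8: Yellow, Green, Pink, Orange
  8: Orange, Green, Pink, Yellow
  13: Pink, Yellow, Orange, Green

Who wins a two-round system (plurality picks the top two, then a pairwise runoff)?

Round 1 first-place votes: Green 15, Pink 19, Yellow 8, Orange 8. Pink and Green advance.
Runoff: Pink is ranked above Green on 19 ballots, Green above Pink on 31.

Green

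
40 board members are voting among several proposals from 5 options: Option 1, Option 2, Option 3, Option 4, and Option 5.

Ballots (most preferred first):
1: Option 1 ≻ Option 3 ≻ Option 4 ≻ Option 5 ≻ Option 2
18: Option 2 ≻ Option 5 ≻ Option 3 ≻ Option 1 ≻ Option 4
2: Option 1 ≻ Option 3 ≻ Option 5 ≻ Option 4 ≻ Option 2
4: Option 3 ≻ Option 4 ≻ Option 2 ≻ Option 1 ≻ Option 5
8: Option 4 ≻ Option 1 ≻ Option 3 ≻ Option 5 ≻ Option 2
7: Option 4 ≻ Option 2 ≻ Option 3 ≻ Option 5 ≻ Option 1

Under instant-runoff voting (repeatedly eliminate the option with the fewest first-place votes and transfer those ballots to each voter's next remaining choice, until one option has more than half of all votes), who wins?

Option 4

Round 1: Option 1 3, Option 2 18, Option 3 4, Option 4 15, Option 5 0. Option 5 eliminated.
Round 2: Option 1 3, Option 2 18, Option 3 4, Option 4 15. Option 1 eliminated.
Round 3: Option 2 18, Option 3 7, Option 4 15. Option 3 eliminated.
Round 4: Option 2 18, Option 4 22. Option 4 has a majority (≥21).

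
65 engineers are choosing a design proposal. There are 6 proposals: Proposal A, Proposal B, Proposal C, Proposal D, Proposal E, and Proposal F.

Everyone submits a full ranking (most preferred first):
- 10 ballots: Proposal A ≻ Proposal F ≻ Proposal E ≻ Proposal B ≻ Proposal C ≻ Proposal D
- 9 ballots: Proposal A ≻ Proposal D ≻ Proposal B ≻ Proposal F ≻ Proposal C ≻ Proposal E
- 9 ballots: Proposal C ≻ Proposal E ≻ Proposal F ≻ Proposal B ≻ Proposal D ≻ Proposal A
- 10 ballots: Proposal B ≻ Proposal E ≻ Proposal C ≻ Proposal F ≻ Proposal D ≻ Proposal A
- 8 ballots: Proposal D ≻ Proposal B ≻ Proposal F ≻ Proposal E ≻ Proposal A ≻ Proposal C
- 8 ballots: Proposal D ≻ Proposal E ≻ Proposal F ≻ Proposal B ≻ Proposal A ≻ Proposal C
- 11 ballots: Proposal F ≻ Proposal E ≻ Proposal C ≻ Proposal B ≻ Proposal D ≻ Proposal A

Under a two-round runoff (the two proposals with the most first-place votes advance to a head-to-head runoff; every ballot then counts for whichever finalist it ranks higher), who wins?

Round 1 first-place votes: Proposal A 19, Proposal B 10, Proposal C 9, Proposal D 16, Proposal E 0, Proposal F 11. Proposal A and Proposal D advance.
Runoff: Proposal A is ranked above Proposal D on 19 ballots, Proposal D above Proposal A on 46.

Proposal D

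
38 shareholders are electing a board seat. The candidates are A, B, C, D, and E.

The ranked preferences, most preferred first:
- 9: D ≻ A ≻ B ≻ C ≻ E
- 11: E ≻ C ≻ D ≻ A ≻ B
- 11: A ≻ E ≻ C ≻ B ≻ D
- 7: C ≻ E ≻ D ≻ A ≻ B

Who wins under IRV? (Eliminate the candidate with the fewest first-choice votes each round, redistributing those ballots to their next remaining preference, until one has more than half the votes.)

A

Round 1: A 11, B 0, C 7, D 9, E 11. B eliminated.
Round 2: A 11, C 7, D 9, E 11. C eliminated.
Round 3: A 11, D 9, E 18. D eliminated.
Round 4: A 20, E 18. A has a majority (≥20).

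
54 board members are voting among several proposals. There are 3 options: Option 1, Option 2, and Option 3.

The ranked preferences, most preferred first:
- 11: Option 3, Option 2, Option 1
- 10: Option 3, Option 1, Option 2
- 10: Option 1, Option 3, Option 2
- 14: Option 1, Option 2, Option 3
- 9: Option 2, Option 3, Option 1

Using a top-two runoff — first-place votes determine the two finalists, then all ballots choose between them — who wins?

Option 3

Round 1 first-place votes: Option 1 24, Option 2 9, Option 3 21. Option 1 and Option 3 advance.
Runoff: Option 1 is ranked above Option 3 on 24 ballots, Option 3 above Option 1 on 30.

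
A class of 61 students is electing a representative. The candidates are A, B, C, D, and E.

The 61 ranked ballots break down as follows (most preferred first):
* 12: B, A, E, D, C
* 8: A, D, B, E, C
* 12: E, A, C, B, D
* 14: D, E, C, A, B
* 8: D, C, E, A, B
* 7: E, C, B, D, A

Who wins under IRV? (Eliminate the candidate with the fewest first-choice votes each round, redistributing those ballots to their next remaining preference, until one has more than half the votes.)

E

Round 1: A 8, B 12, C 0, D 22, E 19. C eliminated.
Round 2: A 8, B 12, D 22, E 19. A eliminated.
Round 3: B 12, D 30, E 19. B eliminated.
Round 4: D 30, E 31. E has a majority (≥31).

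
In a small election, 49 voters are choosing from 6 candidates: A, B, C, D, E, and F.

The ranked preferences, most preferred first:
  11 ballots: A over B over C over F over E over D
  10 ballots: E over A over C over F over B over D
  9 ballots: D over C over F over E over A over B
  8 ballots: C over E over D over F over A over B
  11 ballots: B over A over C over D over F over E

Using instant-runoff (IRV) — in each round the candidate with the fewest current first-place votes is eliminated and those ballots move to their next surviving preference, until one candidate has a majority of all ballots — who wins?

Round 1: A 11, B 11, C 8, D 9, E 10, F 0. F eliminated.
Round 2: A 11, B 11, C 8, D 9, E 10. C eliminated.
Round 3: A 11, B 11, D 9, E 18. D eliminated.
Round 4: A 11, B 11, E 27. E has a majority (≥25).

E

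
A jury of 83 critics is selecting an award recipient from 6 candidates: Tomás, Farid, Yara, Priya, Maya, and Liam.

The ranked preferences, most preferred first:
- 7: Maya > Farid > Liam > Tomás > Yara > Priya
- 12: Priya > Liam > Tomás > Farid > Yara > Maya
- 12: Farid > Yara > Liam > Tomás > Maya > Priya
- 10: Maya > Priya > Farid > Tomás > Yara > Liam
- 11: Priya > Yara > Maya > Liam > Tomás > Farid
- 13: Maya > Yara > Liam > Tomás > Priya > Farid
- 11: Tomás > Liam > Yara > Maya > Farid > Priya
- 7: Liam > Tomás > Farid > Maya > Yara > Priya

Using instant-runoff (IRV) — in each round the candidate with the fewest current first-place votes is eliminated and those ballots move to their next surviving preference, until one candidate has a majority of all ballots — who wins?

Tomás

Round 1: Tomás 11, Farid 12, Yara 0, Priya 23, Maya 30, Liam 7. Yara eliminated.
Round 2: Tomás 11, Farid 12, Priya 23, Maya 30, Liam 7. Liam eliminated.
Round 3: Tomás 18, Farid 12, Priya 23, Maya 30. Farid eliminated.
Round 4: Tomás 30, Priya 23, Maya 30. Priya eliminated.
Round 5: Tomás 42, Maya 41. Tomás has a majority (≥42).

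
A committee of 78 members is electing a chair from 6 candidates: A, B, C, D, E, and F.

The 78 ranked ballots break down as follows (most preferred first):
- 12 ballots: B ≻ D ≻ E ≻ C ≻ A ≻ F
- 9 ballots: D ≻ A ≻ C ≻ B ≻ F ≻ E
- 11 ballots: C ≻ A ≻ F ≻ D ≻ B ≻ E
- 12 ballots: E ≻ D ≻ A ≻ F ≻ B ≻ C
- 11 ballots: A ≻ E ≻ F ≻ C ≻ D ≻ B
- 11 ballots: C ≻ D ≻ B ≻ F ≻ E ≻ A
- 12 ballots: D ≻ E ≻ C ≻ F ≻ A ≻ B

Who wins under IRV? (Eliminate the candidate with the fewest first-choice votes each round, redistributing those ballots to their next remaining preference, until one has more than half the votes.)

D

Round 1: A 11, B 12, C 22, D 21, E 12, F 0. F eliminated.
Round 2: A 11, B 12, C 22, D 21, E 12. A eliminated.
Round 3: B 12, C 22, D 21, E 23. B eliminated.
Round 4: C 22, D 33, E 23. C eliminated.
Round 5: D 55, E 23. D has a majority (≥40).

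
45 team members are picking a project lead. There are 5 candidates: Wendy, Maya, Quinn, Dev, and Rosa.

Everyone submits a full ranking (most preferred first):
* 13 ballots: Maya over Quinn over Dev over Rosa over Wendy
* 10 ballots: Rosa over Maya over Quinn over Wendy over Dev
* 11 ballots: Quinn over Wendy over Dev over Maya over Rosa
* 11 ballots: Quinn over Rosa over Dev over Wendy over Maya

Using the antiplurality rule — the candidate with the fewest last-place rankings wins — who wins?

Last-place votes: Wendy 13, Maya 11, Quinn 0, Dev 10, Rosa 11.

Quinn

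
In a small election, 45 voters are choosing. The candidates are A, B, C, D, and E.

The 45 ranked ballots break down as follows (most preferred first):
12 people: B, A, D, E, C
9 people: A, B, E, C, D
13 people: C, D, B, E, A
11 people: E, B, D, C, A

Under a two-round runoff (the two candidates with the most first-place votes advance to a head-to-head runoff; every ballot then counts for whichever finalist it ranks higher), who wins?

B

Round 1 first-place votes: A 9, B 12, C 13, D 0, E 11. C and B advance.
Runoff: C is ranked above B on 13 ballots, B above C on 32.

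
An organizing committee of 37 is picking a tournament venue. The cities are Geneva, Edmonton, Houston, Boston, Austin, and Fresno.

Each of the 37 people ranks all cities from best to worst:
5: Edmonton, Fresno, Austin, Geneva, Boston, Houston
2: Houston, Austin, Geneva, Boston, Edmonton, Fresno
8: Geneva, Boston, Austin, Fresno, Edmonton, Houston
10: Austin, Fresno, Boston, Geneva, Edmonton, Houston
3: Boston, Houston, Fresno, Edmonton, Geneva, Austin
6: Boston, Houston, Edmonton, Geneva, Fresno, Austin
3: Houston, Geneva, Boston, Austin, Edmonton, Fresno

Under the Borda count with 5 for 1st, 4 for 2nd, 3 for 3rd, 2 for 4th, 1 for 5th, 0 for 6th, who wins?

Geneva: 5×2 + 2×3 + 8×5 + 10×2 + 3×1 + 6×2 + 3×4 = 103
Edmonton: 5×5 + 2×1 + 8×1 + 10×1 + 3×2 + 6×3 + 3×1 = 72
Houston: 5×0 + 2×5 + 8×0 + 10×0 + 3×4 + 6×4 + 3×5 = 61
Boston: 5×1 + 2×2 + 8×4 + 10×3 + 3×5 + 6×5 + 3×3 = 125
Austin: 5×3 + 2×4 + 8×3 + 10×5 + 3×0 + 6×0 + 3×2 = 103
Fresno: 5×4 + 2×0 + 8×2 + 10×4 + 3×3 + 6×1 + 3×0 = 91

Boston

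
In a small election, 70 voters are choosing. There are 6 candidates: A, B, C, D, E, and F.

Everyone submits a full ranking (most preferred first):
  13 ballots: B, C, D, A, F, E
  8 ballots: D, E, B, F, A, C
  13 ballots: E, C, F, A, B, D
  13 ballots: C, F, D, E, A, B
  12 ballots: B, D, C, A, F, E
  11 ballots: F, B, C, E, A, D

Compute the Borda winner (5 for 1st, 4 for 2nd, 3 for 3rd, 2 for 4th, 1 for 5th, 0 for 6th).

A: 13×2 + 8×1 + 13×2 + 13×1 + 12×2 + 11×1 = 108
B: 13×5 + 8×3 + 13×1 + 13×0 + 12×5 + 11×4 = 206
C: 13×4 + 8×0 + 13×4 + 13×5 + 12×3 + 11×3 = 238
D: 13×3 + 8×5 + 13×0 + 13×3 + 12×4 + 11×0 = 166
E: 13×0 + 8×4 + 13×5 + 13×2 + 12×0 + 11×2 = 145
F: 13×1 + 8×2 + 13×3 + 13×4 + 12×1 + 11×5 = 187

C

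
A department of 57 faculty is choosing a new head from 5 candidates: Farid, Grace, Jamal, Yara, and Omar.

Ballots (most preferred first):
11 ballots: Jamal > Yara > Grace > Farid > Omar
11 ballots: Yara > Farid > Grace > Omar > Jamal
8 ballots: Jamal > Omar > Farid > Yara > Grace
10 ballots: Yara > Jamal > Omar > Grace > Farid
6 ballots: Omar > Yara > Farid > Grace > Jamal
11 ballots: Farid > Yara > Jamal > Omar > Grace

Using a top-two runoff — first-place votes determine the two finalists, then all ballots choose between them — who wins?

Round 1 first-place votes: Farid 11, Grace 0, Jamal 19, Yara 21, Omar 6. Yara and Jamal advance.
Runoff: Yara is ranked above Jamal on 38 ballots, Jamal above Yara on 19.

Yara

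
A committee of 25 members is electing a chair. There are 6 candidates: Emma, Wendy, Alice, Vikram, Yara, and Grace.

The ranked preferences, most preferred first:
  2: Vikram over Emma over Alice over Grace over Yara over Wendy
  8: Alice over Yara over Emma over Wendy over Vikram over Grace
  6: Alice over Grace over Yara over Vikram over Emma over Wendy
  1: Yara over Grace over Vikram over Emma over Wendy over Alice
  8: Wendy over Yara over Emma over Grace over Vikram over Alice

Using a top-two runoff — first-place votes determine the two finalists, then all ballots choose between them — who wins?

Alice

Round 1 first-place votes: Emma 0, Wendy 8, Alice 14, Vikram 2, Yara 1, Grace 0. Alice and Wendy advance.
Runoff: Alice is ranked above Wendy on 16 ballots, Wendy above Alice on 9.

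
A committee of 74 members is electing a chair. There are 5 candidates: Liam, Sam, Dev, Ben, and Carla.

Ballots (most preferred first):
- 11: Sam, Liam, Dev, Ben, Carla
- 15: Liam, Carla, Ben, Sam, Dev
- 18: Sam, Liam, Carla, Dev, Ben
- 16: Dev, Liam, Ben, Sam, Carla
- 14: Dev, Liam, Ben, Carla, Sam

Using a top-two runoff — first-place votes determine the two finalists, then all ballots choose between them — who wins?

Sam

Round 1 first-place votes: Liam 15, Sam 29, Dev 30, Ben 0, Carla 0. Dev and Sam advance.
Runoff: Dev is ranked above Sam on 30 ballots, Sam above Dev on 44.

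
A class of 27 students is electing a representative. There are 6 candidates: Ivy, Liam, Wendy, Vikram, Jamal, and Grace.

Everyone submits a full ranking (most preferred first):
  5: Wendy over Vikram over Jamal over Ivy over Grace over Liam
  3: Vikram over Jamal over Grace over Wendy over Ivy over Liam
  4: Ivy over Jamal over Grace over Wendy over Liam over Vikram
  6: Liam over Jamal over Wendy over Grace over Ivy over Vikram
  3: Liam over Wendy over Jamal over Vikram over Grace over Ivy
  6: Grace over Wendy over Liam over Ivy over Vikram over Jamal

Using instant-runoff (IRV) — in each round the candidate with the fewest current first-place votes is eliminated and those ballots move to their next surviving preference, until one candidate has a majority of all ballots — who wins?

Grace

Round 1: Ivy 4, Liam 9, Wendy 5, Vikram 3, Jamal 0, Grace 6. Jamal eliminated.
Round 2: Ivy 4, Liam 9, Wendy 5, Vikram 3, Grace 6. Vikram eliminated.
Round 3: Ivy 4, Liam 9, Wendy 5, Grace 9. Ivy eliminated.
Round 4: Liam 9, Wendy 5, Grace 13. Wendy eliminated.
Round 5: Liam 9, Grace 18. Grace has a majority (≥14).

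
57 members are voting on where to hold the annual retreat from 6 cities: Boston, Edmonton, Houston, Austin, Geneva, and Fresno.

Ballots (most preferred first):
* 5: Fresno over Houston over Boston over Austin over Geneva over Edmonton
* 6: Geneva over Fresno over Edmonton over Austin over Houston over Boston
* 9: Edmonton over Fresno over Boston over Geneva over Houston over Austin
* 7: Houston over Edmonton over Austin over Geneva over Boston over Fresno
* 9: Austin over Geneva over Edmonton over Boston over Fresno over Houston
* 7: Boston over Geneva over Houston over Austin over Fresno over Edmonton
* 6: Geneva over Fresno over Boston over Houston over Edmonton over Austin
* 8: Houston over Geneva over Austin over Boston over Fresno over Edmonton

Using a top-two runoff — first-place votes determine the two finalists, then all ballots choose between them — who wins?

Geneva

Round 1 first-place votes: Boston 7, Edmonton 9, Houston 15, Austin 9, Geneva 12, Fresno 5. Houston and Geneva advance.
Runoff: Houston is ranked above Geneva on 20 ballots, Geneva above Houston on 37.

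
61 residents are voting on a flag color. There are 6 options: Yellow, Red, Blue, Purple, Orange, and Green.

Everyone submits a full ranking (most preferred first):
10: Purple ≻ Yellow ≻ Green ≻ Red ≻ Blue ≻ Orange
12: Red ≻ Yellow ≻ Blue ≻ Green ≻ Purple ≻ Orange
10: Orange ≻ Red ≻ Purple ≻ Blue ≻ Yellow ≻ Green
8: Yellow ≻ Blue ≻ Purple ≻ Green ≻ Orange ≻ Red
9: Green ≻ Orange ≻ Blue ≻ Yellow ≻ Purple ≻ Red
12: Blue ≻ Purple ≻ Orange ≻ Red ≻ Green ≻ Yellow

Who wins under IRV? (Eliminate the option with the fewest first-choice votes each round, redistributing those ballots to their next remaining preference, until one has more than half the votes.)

Red

Round 1: Yellow 8, Red 12, Blue 12, Purple 10, Orange 10, Green 9. Yellow eliminated.
Round 2: Red 12, Blue 20, Purple 10, Orange 10, Green 9. Green eliminated.
Round 3: Red 12, Blue 20, Purple 10, Orange 19. Purple eliminated.
Round 4: Red 22, Blue 20, Orange 19. Orange eliminated.
Round 5: Red 32, Blue 29. Red has a majority (≥31).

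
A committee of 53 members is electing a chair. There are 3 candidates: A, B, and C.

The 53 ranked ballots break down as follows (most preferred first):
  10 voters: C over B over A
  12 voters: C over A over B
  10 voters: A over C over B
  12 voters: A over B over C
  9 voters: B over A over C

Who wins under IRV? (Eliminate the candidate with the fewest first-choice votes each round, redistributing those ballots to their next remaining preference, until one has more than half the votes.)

Round 1: A 22, B 9, C 22. B eliminated.
Round 2: A 31, C 22. A has a majority (≥27).

A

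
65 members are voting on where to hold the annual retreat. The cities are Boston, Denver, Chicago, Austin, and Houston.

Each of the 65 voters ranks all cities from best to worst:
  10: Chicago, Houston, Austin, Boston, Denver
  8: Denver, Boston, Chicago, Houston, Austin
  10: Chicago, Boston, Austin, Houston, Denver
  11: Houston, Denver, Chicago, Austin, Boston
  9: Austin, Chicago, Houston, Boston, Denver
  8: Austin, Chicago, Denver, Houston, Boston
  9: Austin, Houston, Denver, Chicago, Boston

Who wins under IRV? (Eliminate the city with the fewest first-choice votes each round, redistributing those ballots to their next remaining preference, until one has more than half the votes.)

Chicago

Round 1: Boston 0, Denver 8, Chicago 20, Austin 26, Houston 11. Boston eliminated.
Round 2: Denver 8, Chicago 20, Austin 26, Houston 11. Denver eliminated.
Round 3: Chicago 28, Austin 26, Houston 11. Houston eliminated.
Round 4: Chicago 39, Austin 26. Chicago has a majority (≥33).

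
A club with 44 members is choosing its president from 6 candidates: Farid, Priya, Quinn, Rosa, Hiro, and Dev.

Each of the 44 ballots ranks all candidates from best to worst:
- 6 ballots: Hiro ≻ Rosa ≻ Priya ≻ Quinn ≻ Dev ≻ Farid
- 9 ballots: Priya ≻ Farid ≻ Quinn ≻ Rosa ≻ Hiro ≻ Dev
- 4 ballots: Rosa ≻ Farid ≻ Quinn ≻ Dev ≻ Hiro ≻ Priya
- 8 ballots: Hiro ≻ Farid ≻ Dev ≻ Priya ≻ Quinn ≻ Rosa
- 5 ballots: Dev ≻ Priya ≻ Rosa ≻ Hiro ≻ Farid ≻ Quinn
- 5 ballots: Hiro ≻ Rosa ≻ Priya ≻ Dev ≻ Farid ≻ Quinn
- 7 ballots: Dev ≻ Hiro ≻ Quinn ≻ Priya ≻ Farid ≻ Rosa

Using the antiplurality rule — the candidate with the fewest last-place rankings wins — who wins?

Hiro

Last-place votes: Farid 6, Priya 4, Quinn 10, Rosa 15, Hiro 0, Dev 9.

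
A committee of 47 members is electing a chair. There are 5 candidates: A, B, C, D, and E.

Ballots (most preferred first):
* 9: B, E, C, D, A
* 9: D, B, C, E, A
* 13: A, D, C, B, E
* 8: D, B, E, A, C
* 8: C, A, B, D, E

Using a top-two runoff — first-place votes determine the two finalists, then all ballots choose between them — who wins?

Round 1 first-place votes: A 13, B 9, C 8, D 17, E 0. D and A advance.
Runoff: D is ranked above A on 26 ballots, A above D on 21.

D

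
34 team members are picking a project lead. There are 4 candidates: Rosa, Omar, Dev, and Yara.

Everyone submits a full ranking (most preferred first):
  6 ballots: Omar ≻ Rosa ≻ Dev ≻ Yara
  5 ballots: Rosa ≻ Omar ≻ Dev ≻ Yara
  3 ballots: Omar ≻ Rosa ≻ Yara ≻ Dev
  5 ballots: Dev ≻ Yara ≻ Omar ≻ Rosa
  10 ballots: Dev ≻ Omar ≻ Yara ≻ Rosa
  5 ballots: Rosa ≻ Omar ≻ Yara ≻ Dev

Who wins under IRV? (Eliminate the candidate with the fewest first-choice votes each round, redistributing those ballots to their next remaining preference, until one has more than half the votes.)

Rosa

Round 1: Rosa 10, Omar 9, Dev 15, Yara 0. Yara eliminated.
Round 2: Rosa 10, Omar 9, Dev 15. Omar eliminated.
Round 3: Rosa 19, Dev 15. Rosa has a majority (≥18).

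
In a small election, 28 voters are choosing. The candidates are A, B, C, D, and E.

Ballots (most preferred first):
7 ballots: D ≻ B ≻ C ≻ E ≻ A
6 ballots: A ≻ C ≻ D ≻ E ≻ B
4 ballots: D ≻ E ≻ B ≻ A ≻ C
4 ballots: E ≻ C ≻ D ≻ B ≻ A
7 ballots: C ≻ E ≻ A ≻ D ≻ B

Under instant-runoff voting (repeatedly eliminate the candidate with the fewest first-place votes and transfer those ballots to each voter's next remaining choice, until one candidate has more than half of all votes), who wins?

Round 1: A 6, B 0, C 7, D 11, E 4. B eliminated.
Round 2: A 6, C 7, D 11, E 4. E eliminated.
Round 3: A 6, C 11, D 11. A eliminated.
Round 4: C 17, D 11. C has a majority (≥15).

C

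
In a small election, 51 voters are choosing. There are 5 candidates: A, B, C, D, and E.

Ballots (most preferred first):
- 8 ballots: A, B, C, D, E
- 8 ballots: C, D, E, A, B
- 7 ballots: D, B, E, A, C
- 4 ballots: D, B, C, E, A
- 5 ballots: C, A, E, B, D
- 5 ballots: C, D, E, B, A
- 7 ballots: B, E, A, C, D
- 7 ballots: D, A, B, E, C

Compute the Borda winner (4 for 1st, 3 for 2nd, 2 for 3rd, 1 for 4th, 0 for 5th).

A: 8×4 + 8×1 + 7×1 + 4×0 + 5×3 + 5×0 + 7×2 + 7×3 = 97
B: 8×3 + 8×0 + 7×3 + 4×3 + 5×1 + 5×1 + 7×4 + 7×2 = 109
C: 8×2 + 8×4 + 7×0 + 4×2 + 5×4 + 5×4 + 7×1 + 7×0 = 103
D: 8×1 + 8×3 + 7×4 + 4×4 + 5×0 + 5×3 + 7×0 + 7×4 = 119
E: 8×0 + 8×2 + 7×2 + 4×1 + 5×2 + 5×2 + 7×3 + 7×1 = 82

D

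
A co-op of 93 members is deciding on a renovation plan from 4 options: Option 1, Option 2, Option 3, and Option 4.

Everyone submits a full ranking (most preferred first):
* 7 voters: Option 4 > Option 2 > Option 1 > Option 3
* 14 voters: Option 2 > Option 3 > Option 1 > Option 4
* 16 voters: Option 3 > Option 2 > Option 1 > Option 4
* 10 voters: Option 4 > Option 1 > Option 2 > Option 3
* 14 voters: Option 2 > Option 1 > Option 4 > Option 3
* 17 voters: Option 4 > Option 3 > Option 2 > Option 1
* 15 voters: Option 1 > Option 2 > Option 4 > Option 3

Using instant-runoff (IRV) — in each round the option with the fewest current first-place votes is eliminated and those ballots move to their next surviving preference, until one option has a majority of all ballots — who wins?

Option 2

Round 1: Option 1 15, Option 2 28, Option 3 16, Option 4 34. Option 1 eliminated.
Round 2: Option 2 43, Option 3 16, Option 4 34. Option 3 eliminated.
Round 3: Option 2 59, Option 4 34. Option 2 has a majority (≥47).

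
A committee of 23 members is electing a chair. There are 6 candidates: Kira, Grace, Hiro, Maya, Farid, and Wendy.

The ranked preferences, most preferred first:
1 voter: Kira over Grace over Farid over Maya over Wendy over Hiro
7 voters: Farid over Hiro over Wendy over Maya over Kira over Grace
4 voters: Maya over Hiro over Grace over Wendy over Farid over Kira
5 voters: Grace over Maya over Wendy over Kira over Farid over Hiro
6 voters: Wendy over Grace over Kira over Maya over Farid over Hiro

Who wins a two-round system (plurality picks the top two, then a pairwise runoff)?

Round 1 first-place votes: Kira 1, Grace 5, Hiro 0, Maya 4, Farid 7, Wendy 6. Farid and Wendy advance.
Runoff: Farid is ranked above Wendy on 8 ballots, Wendy above Farid on 15.

Wendy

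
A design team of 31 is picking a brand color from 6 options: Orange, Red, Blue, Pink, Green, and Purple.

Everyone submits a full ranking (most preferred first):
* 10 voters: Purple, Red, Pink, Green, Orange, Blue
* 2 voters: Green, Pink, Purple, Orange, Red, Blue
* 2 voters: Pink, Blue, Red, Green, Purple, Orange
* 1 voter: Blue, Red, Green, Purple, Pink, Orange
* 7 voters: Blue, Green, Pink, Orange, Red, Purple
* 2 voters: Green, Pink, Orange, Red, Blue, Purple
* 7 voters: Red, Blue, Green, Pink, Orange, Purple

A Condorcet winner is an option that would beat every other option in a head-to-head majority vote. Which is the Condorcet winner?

Red vs Orange: 20–11
Red vs Blue: 21–10
Red vs Pink: 18–13
Red vs Green: 20–11
Red vs Purple: 19–12
Red beats every other option.

Red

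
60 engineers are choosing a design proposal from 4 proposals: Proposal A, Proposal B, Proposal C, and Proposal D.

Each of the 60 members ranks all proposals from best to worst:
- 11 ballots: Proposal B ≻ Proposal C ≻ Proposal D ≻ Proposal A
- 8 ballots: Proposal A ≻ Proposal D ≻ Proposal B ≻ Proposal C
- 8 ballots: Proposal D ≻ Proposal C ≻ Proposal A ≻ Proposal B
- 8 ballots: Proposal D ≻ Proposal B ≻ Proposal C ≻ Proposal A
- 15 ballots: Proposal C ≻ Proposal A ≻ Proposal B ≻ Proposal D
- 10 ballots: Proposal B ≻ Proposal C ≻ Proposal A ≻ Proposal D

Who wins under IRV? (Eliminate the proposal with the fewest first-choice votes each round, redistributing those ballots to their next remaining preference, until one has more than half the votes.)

Proposal B

Round 1: Proposal A 8, Proposal B 21, Proposal C 15, Proposal D 16. Proposal A eliminated.
Round 2: Proposal B 21, Proposal C 15, Proposal D 24. Proposal C eliminated.
Round 3: Proposal B 36, Proposal D 24. Proposal B has a majority (≥31).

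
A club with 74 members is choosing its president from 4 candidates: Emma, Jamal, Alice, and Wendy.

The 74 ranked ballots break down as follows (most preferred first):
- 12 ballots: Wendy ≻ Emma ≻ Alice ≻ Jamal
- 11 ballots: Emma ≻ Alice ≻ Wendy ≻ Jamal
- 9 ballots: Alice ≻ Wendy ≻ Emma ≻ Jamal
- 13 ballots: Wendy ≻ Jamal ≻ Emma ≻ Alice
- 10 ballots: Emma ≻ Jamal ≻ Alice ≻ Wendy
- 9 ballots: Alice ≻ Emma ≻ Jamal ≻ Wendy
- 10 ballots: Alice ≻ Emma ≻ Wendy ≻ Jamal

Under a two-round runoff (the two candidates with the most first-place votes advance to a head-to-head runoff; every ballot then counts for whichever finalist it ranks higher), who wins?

Alice

Round 1 first-place votes: Emma 21, Jamal 0, Alice 28, Wendy 25. Alice and Wendy advance.
Runoff: Alice is ranked above Wendy on 49 ballots, Wendy above Alice on 25.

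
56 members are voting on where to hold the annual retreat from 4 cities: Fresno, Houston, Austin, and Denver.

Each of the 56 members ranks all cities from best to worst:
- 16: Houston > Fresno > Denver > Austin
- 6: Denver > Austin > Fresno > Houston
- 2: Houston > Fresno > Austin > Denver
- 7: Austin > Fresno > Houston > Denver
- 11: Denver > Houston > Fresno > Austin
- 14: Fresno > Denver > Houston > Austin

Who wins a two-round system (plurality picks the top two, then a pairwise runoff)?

Denver

Round 1 first-place votes: Fresno 14, Houston 18, Austin 7, Denver 17. Houston and Denver advance.
Runoff: Houston is ranked above Denver on 25 ballots, Denver above Houston on 31.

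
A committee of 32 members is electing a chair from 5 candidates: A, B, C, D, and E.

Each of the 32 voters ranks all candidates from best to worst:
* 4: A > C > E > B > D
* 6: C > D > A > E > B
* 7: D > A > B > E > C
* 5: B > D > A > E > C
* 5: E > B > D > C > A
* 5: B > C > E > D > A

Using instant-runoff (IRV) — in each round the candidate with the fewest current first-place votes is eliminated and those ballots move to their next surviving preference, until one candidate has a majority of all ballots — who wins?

B

Round 1: A 4, B 10, C 6, D 7, E 5. A eliminated.
Round 2: B 10, C 10, D 7, E 5. E eliminated.
Round 3: B 15, C 10, D 7. D eliminated.
Round 4: B 22, C 10. B has a majority (≥17).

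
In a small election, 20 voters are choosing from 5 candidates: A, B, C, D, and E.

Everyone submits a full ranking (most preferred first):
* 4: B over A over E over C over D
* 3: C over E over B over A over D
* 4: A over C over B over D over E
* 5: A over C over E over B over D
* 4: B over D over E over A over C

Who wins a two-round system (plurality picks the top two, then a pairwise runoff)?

B

Round 1 first-place votes: A 9, B 8, C 3, D 0, E 0. A and B advance.
Runoff: A is ranked above B on 9 ballots, B above A on 11.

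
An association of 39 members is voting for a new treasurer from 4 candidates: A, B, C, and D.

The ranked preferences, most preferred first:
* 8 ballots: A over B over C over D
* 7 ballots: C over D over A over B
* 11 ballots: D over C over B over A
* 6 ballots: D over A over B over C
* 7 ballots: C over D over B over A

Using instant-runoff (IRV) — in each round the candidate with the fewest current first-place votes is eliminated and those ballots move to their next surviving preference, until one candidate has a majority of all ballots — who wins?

Round 1: A 8, B 0, C 14, D 17. B eliminated.
Round 2: A 8, C 14, D 17. A eliminated.
Round 3: C 22, D 17. C has a majority (≥20).

C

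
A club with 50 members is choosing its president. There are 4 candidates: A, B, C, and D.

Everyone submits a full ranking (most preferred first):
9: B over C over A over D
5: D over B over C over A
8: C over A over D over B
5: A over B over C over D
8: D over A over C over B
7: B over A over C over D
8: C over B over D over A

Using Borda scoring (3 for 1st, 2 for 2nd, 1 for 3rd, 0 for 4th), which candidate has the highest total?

A: 9×1 + 5×0 + 8×2 + 5×3 + 8×2 + 7×2 + 8×0 = 70
B: 9×3 + 5×2 + 8×0 + 5×2 + 8×0 + 7×3 + 8×2 = 84
C: 9×2 + 5×1 + 8×3 + 5×1 + 8×1 + 7×1 + 8×3 = 91
D: 9×0 + 5×3 + 8×1 + 5×0 + 8×3 + 7×0 + 8×1 = 55

C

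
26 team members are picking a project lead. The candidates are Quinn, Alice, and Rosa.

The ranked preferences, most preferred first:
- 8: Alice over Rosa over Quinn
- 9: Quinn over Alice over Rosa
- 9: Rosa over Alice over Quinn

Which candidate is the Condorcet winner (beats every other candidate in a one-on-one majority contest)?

Alice vs Quinn: 17–9
Alice vs Rosa: 17–9
Alice beats every other candidate.

Alice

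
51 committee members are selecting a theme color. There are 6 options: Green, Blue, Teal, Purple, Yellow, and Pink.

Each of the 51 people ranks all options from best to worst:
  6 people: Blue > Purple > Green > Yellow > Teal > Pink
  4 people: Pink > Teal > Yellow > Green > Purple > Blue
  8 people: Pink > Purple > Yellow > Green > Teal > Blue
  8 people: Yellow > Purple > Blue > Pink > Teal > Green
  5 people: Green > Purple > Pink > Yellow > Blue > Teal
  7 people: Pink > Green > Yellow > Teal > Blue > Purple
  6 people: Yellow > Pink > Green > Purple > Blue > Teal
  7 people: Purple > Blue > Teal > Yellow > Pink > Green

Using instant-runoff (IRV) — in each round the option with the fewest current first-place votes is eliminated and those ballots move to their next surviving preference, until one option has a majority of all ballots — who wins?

Round 1: Green 5, Blue 6, Teal 0, Purple 7, Yellow 14, Pink 19. Teal eliminated.
Round 2: Green 5, Blue 6, Purple 7, Yellow 14, Pink 19. Green eliminated.
Round 3: Blue 6, Purple 12, Yellow 14, Pink 19. Blue eliminated.
Round 4: Purple 18, Yellow 14, Pink 19. Yellow eliminated.
Round 5: Purple 26, Pink 25. Purple has a majority (≥26).

Purple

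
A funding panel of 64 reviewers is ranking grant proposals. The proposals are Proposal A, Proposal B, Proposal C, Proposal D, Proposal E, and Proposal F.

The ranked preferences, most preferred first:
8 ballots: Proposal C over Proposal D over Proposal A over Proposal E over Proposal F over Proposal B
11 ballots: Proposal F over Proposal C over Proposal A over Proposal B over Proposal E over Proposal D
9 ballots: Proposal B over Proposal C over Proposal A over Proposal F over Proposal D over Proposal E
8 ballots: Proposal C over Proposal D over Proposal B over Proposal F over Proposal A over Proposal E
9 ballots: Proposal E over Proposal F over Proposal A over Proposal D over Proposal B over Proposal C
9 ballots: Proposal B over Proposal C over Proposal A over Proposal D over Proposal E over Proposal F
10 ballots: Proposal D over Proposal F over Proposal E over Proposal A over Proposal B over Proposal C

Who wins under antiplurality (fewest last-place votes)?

Proposal A

Last-place votes: Proposal A 0, Proposal B 8, Proposal C 19, Proposal D 11, Proposal E 17, Proposal F 9.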